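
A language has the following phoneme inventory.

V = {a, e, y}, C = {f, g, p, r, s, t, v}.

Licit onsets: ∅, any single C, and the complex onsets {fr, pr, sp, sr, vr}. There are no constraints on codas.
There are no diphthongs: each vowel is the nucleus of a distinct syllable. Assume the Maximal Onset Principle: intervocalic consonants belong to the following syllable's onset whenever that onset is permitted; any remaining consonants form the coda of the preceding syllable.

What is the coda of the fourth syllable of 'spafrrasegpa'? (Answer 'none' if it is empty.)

none

The vowels are a, a, e, a — 4 nuclei, so 4 syllables.
Between /a/ (V1) and /a/ (V2): cluster /frr/ — the longest permitted-onset suffix is /r/; onset = /r/, preceding coda = /fr/.
Between /a/ (V2) and /e/ (V3): /s/ → onset of the next syllable (single consonants are always licit onsets).
Between /e/ (V3) and /a/ (V4): /gp/ — longest licit onset from the right is /p/, leaving /g/ as coda.
Syllabification: spafr.ra.seg.pa.
Syllable 4 is /pa/: onset /p/, nucleus /a/, coda ∅.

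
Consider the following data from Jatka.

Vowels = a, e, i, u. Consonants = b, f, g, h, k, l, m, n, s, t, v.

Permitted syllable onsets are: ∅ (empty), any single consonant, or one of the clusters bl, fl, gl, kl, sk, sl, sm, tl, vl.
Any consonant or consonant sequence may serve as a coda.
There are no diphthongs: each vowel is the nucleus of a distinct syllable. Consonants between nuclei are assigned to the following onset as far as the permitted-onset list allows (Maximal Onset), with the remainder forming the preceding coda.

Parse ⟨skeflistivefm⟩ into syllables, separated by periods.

ske.flis.ti.vefm

Vowels present: e, i, i, e; each is a nucleus, giving 4 syllables.
/e…i/ gap (V1→V2): /fl/ is a licit onset in full, so it all attaches to the next syllable.
/i…i/ gap (V2→V3): cluster /st/ — the longest permitted-onset suffix is /t/; onset = /t/, preceding coda = /s/.
/i…e/ gap (V3→V4): just /v/ — single C goes to the following onset.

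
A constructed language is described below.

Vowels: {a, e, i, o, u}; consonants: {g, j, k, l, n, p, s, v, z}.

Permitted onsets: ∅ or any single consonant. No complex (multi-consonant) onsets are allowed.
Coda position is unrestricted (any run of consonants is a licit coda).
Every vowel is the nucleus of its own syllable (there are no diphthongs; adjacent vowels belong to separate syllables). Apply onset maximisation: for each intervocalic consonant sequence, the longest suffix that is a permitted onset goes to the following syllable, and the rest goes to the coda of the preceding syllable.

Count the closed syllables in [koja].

Nuclei (vowels): o, a → 2 syllables.
Between /o/ (V1) and /a/ (V2): /j/ → onset of the next syllable (single consonants are always licit onsets).
Result: ko.ja.
Classifying each syllable: /ko/ (open), /ja/ (open).
Closed syllables: 0.

0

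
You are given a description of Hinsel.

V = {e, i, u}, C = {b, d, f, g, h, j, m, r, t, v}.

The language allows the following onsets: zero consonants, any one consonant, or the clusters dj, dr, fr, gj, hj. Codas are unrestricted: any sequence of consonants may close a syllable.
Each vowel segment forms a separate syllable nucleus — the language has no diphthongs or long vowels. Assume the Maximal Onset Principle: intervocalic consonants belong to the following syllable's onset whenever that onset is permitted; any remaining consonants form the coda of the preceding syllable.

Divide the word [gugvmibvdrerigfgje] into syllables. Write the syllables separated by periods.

The vowels are u, i, e, i, e — 5 nuclei, so 5 syllables.
V1 /u/ – V2 /i/: /gvm/ splits as /gv/ + /m/ (/m/ is the longest suffix that is a licit onset).
V2 /i/ – V3 /e/: /bvdr/ — longest licit onset from the right is /dr/, leaving /bv/ as coda.
V3 /e/ – V4 /i/: /r/ → onset of the next syllable (single consonants are always licit onsets).
V4 /i/ – V5 /e/: /gfgj/ splits as /gf/ + /gj/ (/gj/ is the longest suffix that is a licit onset).

gugv.mibv.dre.rigf.gje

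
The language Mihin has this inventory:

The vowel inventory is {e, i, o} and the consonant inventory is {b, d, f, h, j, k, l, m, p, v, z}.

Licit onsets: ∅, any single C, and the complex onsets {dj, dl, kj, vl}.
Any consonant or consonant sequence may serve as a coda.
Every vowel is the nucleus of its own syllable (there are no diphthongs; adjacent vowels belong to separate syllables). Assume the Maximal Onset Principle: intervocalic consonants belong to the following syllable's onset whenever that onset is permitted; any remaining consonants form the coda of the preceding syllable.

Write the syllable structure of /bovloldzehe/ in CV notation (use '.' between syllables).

CV.CCVCC.CV.CV

Vowels present: o, o, e, e; each is a nucleus, giving 4 syllables.
V1 /o/ – V2 /o/: /vl/ — entire cluster is a permitted onset → onset /vl/, coda ∅.
V2 /o/ – V3 /e/: /ldz/ splits as /ld/ + /z/ (/z/ is the longest suffix that is a licit onset).
V3 /e/ – V4 /e/: /h/ → onset of the next syllable (single consonants are always licit onsets).
Syllabification: bo.vlold.ze.he.
Mapping each syllable to C/V: /bo/ → CV, /vlold/ → CCVCC, /ze/ → CV, /he/ → CV.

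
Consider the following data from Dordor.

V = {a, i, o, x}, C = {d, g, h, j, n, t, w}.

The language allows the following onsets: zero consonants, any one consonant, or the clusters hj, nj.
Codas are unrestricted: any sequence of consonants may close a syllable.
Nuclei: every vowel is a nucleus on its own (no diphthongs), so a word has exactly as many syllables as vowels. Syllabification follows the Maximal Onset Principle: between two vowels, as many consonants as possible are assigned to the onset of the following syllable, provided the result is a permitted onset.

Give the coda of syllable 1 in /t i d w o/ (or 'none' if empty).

The vowels are i, o — 2 nuclei, so 2 syllables.
/i…o/ gap (V1→V2): cluster /dw/ — the longest permitted-onset suffix is /w/; onset = /w/, preceding coda = /d/.
So the parse is tid.wo.
Syllable 1 is /tid/: onset /t/, nucleus /i/, coda /d/.

d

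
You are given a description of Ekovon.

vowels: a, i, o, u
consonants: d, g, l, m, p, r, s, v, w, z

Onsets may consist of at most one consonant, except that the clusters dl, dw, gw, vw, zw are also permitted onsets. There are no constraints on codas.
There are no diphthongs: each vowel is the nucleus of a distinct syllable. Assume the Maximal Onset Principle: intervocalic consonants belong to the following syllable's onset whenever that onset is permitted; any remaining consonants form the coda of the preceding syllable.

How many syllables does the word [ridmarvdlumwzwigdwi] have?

Vowels present: i, a, u, i, i; each is a nucleus, giving 5 syllables.

5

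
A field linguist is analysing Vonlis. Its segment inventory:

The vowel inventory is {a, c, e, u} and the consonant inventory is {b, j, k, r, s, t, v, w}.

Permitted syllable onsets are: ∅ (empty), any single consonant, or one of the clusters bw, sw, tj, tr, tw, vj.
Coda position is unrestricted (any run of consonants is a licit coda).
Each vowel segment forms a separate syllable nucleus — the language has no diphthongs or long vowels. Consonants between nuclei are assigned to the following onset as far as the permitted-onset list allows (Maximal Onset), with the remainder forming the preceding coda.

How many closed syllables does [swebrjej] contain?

2

Nuclei (vowels): e, e → 2 syllables.
σ1/σ2 boundary: /brj/ — longest licit onset from the right is /j/, leaving /br/ as coda.
Syllabification: swebr.jej.
Classifying each syllable: /swebr/ (closed), /jej/ (closed).
Closed syllables: 2.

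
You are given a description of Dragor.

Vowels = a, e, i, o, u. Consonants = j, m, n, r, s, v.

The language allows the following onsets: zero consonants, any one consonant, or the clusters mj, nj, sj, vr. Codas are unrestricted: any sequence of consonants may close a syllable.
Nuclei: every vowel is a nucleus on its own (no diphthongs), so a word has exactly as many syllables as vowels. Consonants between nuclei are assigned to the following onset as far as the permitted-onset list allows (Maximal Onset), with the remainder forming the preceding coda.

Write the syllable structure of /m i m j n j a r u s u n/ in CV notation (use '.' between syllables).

Nuclei (vowels): i, a, u, u → 4 syllables.
/i…a/ gap (V1→V2): /mjnj/; trying suffixes from longest down, /nj/ is the first permitted one, so coda /mj/ | onset /nj/.
/a…u/ gap (V2→V3): just /r/ — single C goes to the following onset.
/u…u/ gap (V3→V4): /s/ → onset of the next syllable (single consonants are always licit onsets).
Result: mimj.nja.ru.sun.
Mapping each syllable to C/V: /mimj/ → CVCC, /nja/ → CCV, /ru/ → CV, /sun/ → CVC.

CVCC.CCV.CV.CVC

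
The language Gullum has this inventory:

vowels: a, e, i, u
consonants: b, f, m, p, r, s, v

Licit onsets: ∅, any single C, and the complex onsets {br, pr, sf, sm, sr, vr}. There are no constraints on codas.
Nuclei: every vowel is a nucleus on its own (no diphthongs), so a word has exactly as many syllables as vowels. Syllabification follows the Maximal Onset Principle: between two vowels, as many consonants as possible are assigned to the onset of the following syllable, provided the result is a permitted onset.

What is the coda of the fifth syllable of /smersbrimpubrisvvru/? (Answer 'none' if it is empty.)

none

The vowels are e, i, u, i, u — 5 nuclei, so 5 syllables.
σ1/σ2 boundary: /rsbr/ splits as /rs/ + /br/ (/br/ is the longest suffix that is a licit onset).
σ2/σ3 boundary: /mp/ — longest licit onset from the right is /p/, leaving /m/ as coda.
σ3/σ4 boundary: /br/ — entire cluster is a permitted onset → onset /br/, coda ∅.
σ4/σ5 boundary: /svvr/; trying suffixes from longest down, /vr/ is the first permitted one, so coda /sv/ | onset /vr/.
Result: smers.brim.pu.brisv.vru.
Syllable 5 is /vru/: onset /vr/, nucleus /u/, coda ∅.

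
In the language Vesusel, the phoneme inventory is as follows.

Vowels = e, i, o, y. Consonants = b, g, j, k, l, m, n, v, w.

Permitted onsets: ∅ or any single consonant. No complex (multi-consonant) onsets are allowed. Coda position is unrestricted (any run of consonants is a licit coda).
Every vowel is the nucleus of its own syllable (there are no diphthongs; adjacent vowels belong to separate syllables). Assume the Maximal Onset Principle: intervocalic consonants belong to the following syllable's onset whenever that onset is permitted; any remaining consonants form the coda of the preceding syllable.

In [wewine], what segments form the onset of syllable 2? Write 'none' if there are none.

Vowels present: e, i, e; each is a nucleus, giving 3 syllables.
/e…i/ gap (V1→V2): /w/ is a single consonant, so it becomes the next onset.
/i…e/ gap (V2→V3): /n/ is a single consonant, so it becomes the next onset.
Result: we.wi.ne.
Syllable 2 is /wi/: onset /w/, nucleus /i/, coda ∅.

w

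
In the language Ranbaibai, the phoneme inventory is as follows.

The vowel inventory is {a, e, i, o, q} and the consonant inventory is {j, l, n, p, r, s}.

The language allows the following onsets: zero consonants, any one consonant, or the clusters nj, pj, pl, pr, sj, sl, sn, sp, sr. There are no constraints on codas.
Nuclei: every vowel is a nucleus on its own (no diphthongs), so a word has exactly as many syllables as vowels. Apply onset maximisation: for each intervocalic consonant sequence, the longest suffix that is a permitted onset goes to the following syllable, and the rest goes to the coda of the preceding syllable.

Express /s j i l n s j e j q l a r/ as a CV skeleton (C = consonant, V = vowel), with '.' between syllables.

CCVCC.CCV.CV.CVC

Vowels present: i, e, q, a; each is a nucleus, giving 4 syllables.
σ1/σ2 boundary: /lnsj/ — longest licit onset from the right is /sj/, leaving /ln/ as coda.
σ2/σ3 boundary: /j/ is a single consonant, so it becomes the next onset.
σ3/σ4 boundary: /l/ is a single consonant, so it becomes the next onset.
So the parse is sjiln.sje.jq.lar.
Mapping each syllable to C/V: /sjiln/ → CCVCC, /sje/ → CCV, /jq/ → CV, /lar/ → CVC.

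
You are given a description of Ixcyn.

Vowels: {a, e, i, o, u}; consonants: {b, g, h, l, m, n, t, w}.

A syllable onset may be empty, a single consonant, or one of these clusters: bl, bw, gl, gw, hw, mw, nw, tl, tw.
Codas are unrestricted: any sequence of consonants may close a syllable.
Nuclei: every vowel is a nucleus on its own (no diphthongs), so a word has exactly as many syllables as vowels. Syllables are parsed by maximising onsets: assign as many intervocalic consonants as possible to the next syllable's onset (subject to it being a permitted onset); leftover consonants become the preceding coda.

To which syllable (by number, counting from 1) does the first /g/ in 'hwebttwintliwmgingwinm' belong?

Vowels present: e, i, i, i, i; each is a nucleus, giving 5 syllables.
/e…i/ gap (V1→V2): cluster /bttw/ — the longest permitted-onset suffix is /tw/; onset = /tw/, preceding coda = /bt/.
/i…i/ gap (V2→V3): cluster /ntl/ — the longest permitted-onset suffix is /tl/; onset = /tl/, preceding coda = /n/.
/i…i/ gap (V3→V4): /wmg/ — longest licit onset from the right is /g/, leaving /wm/ as coda.
/i…i/ gap (V4→V5): /ngw/ — longest licit onset from the right is /gw/, leaving /n/ as coda.
Syllabification: hwebt.twin.tliwm.gin.gwinm.
The first /g/ is in the onset of syllable 4 (/gin/).

4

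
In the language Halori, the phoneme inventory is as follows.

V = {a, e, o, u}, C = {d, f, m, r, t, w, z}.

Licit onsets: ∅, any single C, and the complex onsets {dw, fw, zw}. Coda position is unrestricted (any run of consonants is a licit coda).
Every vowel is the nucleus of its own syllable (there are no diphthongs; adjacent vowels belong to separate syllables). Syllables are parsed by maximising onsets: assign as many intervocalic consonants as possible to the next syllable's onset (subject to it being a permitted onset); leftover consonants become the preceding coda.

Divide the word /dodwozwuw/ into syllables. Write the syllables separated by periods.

do.dwo.zwuw

The vowels are o, o, u — 3 nuclei, so 3 syllables.
Between /o/ (V1) and /o/ (V2): cluster /dw/ — /dw/ is itself a permitted onset, so the whole cluster goes right; preceding coda = ∅.
Between /o/ (V2) and /u/ (V3): /zw/ — entire cluster is a permitted onset → onset /zw/, coda ∅.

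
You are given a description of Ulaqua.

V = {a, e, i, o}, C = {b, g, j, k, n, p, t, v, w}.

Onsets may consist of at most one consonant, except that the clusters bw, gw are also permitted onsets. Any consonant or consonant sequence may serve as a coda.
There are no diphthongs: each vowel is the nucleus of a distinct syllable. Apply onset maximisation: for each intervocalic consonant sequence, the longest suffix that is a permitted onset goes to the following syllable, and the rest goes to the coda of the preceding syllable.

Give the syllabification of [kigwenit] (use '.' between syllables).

Nuclei (vowels): i, e, i → 3 syllables.
Between /i/ (V1) and /e/ (V2): cluster /gw/ — /gw/ is itself a permitted onset, so the whole cluster goes right; preceding coda = ∅.
Between /e/ (V2) and /i/ (V3): just /n/ — single C goes to the following onset.

ki.gwe.nit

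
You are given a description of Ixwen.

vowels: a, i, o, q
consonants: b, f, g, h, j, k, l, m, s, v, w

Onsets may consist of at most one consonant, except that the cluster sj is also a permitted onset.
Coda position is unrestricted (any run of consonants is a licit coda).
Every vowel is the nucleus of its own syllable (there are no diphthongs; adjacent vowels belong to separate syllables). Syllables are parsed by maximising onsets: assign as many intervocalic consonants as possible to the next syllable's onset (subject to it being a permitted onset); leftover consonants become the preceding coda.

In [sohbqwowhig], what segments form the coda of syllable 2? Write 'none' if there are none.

none

Vowels present: o, q, o, i; each is a nucleus, giving 4 syllables.
σ1/σ2 boundary: /hb/; trying suffixes from longest down, /b/ is the first permitted one, so coda /h/ | onset /b/.
σ2/σ3 boundary: just /w/ — single C goes to the following onset.
σ3/σ4 boundary: cluster /wh/ — the longest permitted-onset suffix is /h/; onset = /h/, preceding coda = /w/.
So the parse is soh.bq.wow.hig.
Syllable 2 is /bq/: onset /b/, nucleus /q/, coda ∅.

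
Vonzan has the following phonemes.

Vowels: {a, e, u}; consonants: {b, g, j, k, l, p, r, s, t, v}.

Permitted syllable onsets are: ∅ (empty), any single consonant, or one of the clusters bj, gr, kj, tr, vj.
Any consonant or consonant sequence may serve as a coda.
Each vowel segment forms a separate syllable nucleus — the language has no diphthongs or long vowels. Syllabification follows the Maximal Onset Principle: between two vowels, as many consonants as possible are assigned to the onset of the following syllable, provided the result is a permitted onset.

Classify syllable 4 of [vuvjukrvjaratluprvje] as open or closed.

closed

The vowels are u, u, a, a, u, e — 6 nuclei, so 6 syllables.
V1 /u/ – V2 /u/: cluster /vj/ — /vj/ is itself a permitted onset, so the whole cluster goes right; preceding coda = ∅.
V2 /u/ – V3 /a/: /krvj/ splits as /kr/ + /vj/ (/vj/ is the longest suffix that is a licit onset).
V3 /a/ – V4 /a/: just /r/ — single C goes to the following onset.
V4 /a/ – V5 /u/: /tl/ — longest licit onset from the right is /l/, leaving /t/ as coda.
V5 /u/ – V6 /e/: /prvj/ — longest licit onset from the right is /vj/, leaving /pr/ as coda.
Syllabification: vu.vjukr.vja.rat.lupr.vje.
Syllable 4 is /rat/ with coda /t/, so it is closed.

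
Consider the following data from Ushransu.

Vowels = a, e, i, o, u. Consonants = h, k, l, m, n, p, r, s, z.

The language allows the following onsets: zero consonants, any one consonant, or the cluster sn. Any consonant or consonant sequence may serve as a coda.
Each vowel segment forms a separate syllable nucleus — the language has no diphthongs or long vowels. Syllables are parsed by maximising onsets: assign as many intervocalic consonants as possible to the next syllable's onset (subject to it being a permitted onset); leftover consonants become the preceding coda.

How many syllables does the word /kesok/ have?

2

Vowels present: e, o; each is a nucleus, giving 2 syllables.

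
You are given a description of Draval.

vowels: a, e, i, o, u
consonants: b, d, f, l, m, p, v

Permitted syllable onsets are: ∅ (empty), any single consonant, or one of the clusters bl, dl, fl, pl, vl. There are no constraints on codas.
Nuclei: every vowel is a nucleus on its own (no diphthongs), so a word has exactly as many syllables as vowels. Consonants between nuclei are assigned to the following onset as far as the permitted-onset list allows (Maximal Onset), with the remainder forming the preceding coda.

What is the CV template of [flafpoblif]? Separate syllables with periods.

CCVC.CV.CCVC

Nuclei (vowels): a, o, i → 3 syllables.
σ1/σ2 boundary: /fp/ splits as /f/ + /p/ (/p/ is the longest suffix that is a licit onset).
σ2/σ3 boundary: /bl/ — entire cluster is a permitted onset → onset /bl/, coda ∅.
So the parse is flaf.po.blif.
Mapping each syllable to C/V: /flaf/ → CCVC, /po/ → CV, /blif/ → CCVC.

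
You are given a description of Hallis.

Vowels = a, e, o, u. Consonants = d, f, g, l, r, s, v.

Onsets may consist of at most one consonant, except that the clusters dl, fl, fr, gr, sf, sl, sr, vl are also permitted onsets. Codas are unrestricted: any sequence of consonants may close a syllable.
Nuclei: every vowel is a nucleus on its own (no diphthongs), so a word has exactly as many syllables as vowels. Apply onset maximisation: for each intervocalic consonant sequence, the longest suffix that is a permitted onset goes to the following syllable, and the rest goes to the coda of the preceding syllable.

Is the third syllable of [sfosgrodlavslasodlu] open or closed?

closed

Nuclei (vowels): o, o, a, a, o, u → 6 syllables.
V1 /o/ – V2 /o/: /sgr/ — longest licit onset from the right is /gr/, leaving /s/ as coda.
V2 /o/ – V3 /a/: cluster /dl/ — /dl/ is itself a permitted onset, so the whole cluster goes right; preceding coda = ∅.
V3 /a/ – V4 /a/: /vsl/; trying suffixes from longest down, /sl/ is the first permitted one, so coda /v/ | onset /sl/.
V4 /a/ – V5 /o/: /s/ → onset of the next syllable (single consonants are always licit onsets).
V5 /o/ – V6 /u/: /dl/ is a licit onset in full, so it all attaches to the next syllable.
Putting it together: sfos.gro.dlav.sla.so.dlu.
Syllable 3 is /dlav/ with coda /v/, so it is closed.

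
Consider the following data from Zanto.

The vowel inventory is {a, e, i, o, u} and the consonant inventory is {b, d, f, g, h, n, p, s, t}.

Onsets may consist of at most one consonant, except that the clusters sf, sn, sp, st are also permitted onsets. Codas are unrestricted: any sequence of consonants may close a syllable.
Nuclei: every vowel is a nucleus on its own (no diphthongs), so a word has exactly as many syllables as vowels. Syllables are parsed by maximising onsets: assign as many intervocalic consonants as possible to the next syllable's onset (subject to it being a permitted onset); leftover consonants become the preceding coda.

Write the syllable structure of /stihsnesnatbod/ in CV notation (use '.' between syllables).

CCVC.CCV.CCVC.CVC

The vowels are i, e, a, o — 4 nuclei, so 4 syllables.
σ1/σ2 boundary: /hsn/; trying suffixes from longest down, /sn/ is the first permitted one, so coda /h/ | onset /sn/.
σ2/σ3 boundary: cluster /sn/ — /sn/ is itself a permitted onset, so the whole cluster goes right; preceding coda = ∅.
σ3/σ4 boundary: /tb/; trying suffixes from longest down, /b/ is the first permitted one, so coda /t/ | onset /b/.
Putting it together: stih.sne.snat.bod.
Mapping each syllable to C/V: /stih/ → CCVC, /sne/ → CCV, /snat/ → CCVC, /bod/ → CVC.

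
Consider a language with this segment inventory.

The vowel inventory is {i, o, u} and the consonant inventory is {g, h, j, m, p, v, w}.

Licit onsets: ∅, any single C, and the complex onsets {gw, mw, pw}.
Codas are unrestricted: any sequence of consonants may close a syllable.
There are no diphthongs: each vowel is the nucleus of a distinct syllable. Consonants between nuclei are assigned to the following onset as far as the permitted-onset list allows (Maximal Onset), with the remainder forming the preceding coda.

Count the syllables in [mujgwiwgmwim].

3

The vowels are u, i, i — 3 nuclei, so 3 syllables.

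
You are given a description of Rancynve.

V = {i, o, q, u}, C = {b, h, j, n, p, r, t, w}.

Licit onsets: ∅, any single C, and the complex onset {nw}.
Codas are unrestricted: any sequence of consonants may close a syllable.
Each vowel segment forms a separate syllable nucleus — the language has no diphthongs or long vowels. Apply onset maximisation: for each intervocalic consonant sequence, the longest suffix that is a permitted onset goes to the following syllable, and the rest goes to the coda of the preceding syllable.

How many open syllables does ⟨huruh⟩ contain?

Vowels present: u, u; each is a nucleus, giving 2 syllables.
σ1/σ2 boundary: /r/ is a single consonant, so it becomes the next onset.
Putting it together: hu.ruh.
Classifying each syllable: /hu/ (open), /ruh/ (closed).
Open syllables: 1.

1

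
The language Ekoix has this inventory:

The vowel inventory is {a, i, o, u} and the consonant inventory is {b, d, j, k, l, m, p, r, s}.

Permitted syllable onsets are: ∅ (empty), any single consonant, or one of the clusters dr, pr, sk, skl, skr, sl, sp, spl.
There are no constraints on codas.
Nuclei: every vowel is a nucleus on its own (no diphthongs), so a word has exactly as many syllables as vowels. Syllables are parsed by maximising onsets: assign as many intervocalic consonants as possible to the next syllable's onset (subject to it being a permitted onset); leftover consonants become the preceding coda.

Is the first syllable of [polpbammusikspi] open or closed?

The vowels are o, a, u, i, i — 5 nuclei, so 5 syllables.
σ1/σ2 boundary: /lpb/ — longest licit onset from the right is /b/, leaving /lp/ as coda.
σ2/σ3 boundary: /mm/; trying suffixes from longest down, /m/ is the first permitted one, so coda /m/ | onset /m/.
σ3/σ4 boundary: /s/ → onset of the next syllable (single consonants are always licit onsets).
σ4/σ5 boundary: cluster /ksp/ — the longest permitted-onset suffix is /sp/; onset = /sp/, preceding coda = /k/.
So the parse is polp.bam.mu.sik.spi.
Syllable 1 is /polp/ with coda /lp/, so it is closed.

closed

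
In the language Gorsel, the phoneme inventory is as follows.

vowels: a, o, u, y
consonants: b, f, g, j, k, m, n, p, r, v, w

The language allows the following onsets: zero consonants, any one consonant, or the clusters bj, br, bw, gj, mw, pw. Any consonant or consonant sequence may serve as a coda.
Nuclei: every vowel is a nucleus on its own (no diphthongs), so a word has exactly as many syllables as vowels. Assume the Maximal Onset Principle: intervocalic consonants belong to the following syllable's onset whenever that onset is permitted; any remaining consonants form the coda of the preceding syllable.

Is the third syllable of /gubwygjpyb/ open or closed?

closed

Vowels present: u, y, y; each is a nucleus, giving 3 syllables.
Between /u/ (V1) and /y/ (V2): cluster /bw/ — /bw/ is itself a permitted onset, so the whole cluster goes right; preceding coda = ∅.
Between /y/ (V2) and /y/ (V3): cluster /gjp/ — the longest permitted-onset suffix is /p/; onset = /p/, preceding coda = /gj/.
So the parse is gu.bwygj.pyb.
Syllable 3 is /pyb/ with coda /b/, so it is closed.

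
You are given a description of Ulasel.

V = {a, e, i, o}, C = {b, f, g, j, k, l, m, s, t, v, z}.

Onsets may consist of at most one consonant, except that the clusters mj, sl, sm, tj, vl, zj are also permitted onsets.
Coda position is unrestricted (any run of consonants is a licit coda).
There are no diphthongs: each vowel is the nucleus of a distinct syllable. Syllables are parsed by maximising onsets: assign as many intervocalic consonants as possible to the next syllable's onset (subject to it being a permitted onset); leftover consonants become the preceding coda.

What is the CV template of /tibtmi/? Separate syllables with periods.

Nuclei (vowels): i, i → 2 syllables.
/i…i/ gap (V1→V2): /btm/ — longest licit onset from the right is /m/, leaving /bt/ as coda.
Result: tibt.mi.
Mapping each syllable to C/V: /tibt/ → CVCC, /mi/ → CV.

CVCC.CV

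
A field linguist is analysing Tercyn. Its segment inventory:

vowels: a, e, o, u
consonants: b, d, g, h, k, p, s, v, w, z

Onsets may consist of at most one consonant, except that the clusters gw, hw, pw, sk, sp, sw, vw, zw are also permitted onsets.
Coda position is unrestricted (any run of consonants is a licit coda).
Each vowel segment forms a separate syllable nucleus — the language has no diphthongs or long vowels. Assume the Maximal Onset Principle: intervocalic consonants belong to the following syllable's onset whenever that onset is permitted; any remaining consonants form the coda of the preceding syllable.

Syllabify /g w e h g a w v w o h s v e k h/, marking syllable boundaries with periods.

gweh.gaw.vwohs.vekh

The vowels are e, a, o, e — 4 nuclei, so 4 syllables.
σ1/σ2 boundary: /hg/; trying suffixes from longest down, /g/ is the first permitted one, so coda /h/ | onset /g/.
σ2/σ3 boundary: /wvw/; trying suffixes from longest down, /vw/ is the first permitted one, so coda /w/ | onset /vw/.
σ3/σ4 boundary: /hsv/ splits as /hs/ + /v/ (/v/ is the longest suffix that is a licit onset).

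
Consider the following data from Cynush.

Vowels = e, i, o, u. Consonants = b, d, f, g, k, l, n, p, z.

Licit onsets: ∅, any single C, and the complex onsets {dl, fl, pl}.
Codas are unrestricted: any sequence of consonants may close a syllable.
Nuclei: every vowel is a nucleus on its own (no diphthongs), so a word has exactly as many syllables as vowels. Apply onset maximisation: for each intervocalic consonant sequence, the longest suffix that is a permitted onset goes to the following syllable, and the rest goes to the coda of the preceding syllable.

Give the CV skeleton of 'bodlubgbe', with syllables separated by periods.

Vowels present: o, u, e; each is a nucleus, giving 3 syllables.
V1 /o/ – V2 /u/: /dl/ is a licit onset in full, so it all attaches to the next syllable.
V2 /u/ – V3 /e/: cluster /bgb/ — the longest permitted-onset suffix is /b/; onset = /b/, preceding coda = /bg/.
Syllabification: bo.dlubg.be.
Mapping each syllable to C/V: /bo/ → CV, /dlubg/ → CCVCC, /be/ → CV.

CV.CCVCC.CV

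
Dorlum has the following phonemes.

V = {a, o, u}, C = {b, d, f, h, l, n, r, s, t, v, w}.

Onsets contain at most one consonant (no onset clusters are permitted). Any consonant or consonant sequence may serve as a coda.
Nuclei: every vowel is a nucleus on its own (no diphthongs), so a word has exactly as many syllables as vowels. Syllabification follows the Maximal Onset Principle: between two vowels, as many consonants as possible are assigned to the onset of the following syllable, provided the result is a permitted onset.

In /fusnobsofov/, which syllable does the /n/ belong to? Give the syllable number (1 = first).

2

The vowels are u, o, o, o — 4 nuclei, so 4 syllables.
V1 /u/ – V2 /o/: /sn/; trying suffixes from longest down, /n/ is the first permitted one, so coda /s/ | onset /n/.
V2 /o/ – V3 /o/: /bs/ splits as /b/ + /s/ (/s/ is the longest suffix that is a licit onset).
V3 /o/ – V4 /o/: just /f/ — single C goes to the following onset.
So the parse is fus.nob.so.fov.
The /n/ is in the onset of syllable 2 (/nob/).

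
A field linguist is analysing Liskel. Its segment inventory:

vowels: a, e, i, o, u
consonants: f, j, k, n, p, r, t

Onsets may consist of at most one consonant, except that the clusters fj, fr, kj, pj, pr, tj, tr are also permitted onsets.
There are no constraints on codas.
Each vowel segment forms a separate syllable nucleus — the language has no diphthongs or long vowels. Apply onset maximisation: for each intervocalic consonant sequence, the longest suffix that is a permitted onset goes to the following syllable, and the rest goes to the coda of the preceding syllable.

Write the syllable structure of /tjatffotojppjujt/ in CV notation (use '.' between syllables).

CCVCC.CV.CVCC.CCVCC

Nuclei (vowels): a, o, o, u → 4 syllables.
σ1/σ2 boundary: /tff/ splits as /tf/ + /f/ (/f/ is the longest suffix that is a licit onset).
σ2/σ3 boundary: just /t/ — single C goes to the following onset.
σ3/σ4 boundary: cluster /jppj/ — the longest permitted-onset suffix is /pj/; onset = /pj/, preceding coda = /jp/.
So the parse is tjatf.fo.tojp.pjujt.
Mapping each syllable to C/V: /tjatf/ → CCVCC, /fo/ → CV, /tojp/ → CVCC, /pjujt/ → CCVCC.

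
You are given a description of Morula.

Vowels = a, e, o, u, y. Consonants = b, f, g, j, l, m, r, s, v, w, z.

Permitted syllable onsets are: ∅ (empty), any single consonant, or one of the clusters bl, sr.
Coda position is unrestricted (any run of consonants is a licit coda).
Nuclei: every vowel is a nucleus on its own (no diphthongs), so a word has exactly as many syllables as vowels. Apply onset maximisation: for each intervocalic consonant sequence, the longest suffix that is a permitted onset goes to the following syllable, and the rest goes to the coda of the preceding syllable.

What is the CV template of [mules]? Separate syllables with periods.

CV.CVC

Nuclei (vowels): u, e → 2 syllables.
/u…e/ gap (V1→V2): /l/ is a single consonant, so it becomes the next onset.
Result: mu.les.
Mapping each syllable to C/V: /mu/ → CV, /les/ → CVC.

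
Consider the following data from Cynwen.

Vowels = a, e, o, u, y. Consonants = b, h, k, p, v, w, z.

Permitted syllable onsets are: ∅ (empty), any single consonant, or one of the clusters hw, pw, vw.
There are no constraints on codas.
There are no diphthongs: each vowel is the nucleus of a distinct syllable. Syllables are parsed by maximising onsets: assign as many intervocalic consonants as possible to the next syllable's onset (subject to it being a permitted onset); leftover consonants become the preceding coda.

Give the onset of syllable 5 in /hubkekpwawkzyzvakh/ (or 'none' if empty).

v

Nuclei (vowels): u, e, a, y, a → 5 syllables.
Between /u/ (V1) and /e/ (V2): cluster /bk/ — the longest permitted-onset suffix is /k/; onset = /k/, preceding coda = /b/.
Between /e/ (V2) and /a/ (V3): /kpw/; trying suffixes from longest down, /pw/ is the first permitted one, so coda /k/ | onset /pw/.
Between /a/ (V3) and /y/ (V4): cluster /wkz/ — the longest permitted-onset suffix is /z/; onset = /z/, preceding coda = /wk/.
Between /y/ (V4) and /a/ (V5): /zv/ — longest licit onset from the right is /v/, leaving /z/ as coda.
Putting it together: hub.kek.pwawk.zyz.vakh.
Syllable 5 is /vakh/: onset /v/, nucleus /a/, coda /kh/.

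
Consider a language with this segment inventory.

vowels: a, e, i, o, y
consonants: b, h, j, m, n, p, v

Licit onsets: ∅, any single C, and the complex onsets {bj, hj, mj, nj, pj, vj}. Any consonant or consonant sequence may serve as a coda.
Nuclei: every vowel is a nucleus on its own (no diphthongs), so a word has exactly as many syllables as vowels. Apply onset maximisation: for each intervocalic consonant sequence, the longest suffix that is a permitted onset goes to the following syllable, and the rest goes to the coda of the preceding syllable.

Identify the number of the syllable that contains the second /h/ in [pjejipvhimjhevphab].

Vowels present: e, i, i, e, a; each is a nucleus, giving 5 syllables.
V1 /e/ – V2 /i/: /j/ → onset of the next syllable (single consonants are always licit onsets).
V2 /i/ – V3 /i/: /pvh/ — longest licit onset from the right is /h/, leaving /pv/ as coda.
V3 /i/ – V4 /e/: cluster /mjh/ — the longest permitted-onset suffix is /h/; onset = /h/, preceding coda = /mj/.
V4 /e/ – V5 /a/: /vph/ — longest licit onset from the right is /h/, leaving /vp/ as coda.
Putting it together: pje.jipv.himj.hevp.hab.
The second /h/ is in the onset of syllable 4 (/hevp/).

4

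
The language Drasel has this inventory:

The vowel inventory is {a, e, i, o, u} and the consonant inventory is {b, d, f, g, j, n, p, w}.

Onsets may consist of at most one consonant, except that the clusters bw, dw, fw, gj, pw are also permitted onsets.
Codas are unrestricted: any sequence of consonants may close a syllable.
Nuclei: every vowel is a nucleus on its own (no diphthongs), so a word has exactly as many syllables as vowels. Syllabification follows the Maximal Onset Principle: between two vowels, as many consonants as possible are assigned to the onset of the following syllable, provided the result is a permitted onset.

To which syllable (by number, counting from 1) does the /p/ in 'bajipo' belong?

The vowels are a, i, o — 3 nuclei, so 3 syllables.
V1 /a/ – V2 /i/: /j/ is a single consonant, so it becomes the next onset.
V2 /i/ – V3 /o/: just /p/ — single C goes to the following onset.
Result: ba.ji.po.
The /p/ is in the onset of syllable 3 (/po/).

3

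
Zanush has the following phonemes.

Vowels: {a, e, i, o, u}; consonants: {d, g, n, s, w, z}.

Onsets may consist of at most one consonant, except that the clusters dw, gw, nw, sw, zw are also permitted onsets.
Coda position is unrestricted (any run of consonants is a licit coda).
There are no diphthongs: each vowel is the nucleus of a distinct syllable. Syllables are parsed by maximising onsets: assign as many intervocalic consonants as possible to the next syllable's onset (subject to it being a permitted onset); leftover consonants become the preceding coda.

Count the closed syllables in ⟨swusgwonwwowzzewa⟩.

3

Nuclei (vowels): u, o, o, e, a → 5 syllables.
Between /u/ (V1) and /o/ (V2): /sgw/ — longest licit onset from the right is /gw/, leaving /s/ as coda.
Between /o/ (V2) and /o/ (V3): cluster /nww/ — the longest permitted-onset suffix is /w/; onset = /w/, preceding coda = /nw/.
Between /o/ (V3) and /e/ (V4): /wzz/ splits as /wz/ + /z/ (/z/ is the longest suffix that is a licit onset).
Between /e/ (V4) and /a/ (V5): /w/ → onset of the next syllable (single consonants are always licit onsets).
Result: swus.gwonw.wowz.ze.wa.
Classifying each syllable: /swus/ (closed), /gwonw/ (closed), /wowz/ (closed), /ze/ (open), /wa/ (open).
Closed syllables: 3.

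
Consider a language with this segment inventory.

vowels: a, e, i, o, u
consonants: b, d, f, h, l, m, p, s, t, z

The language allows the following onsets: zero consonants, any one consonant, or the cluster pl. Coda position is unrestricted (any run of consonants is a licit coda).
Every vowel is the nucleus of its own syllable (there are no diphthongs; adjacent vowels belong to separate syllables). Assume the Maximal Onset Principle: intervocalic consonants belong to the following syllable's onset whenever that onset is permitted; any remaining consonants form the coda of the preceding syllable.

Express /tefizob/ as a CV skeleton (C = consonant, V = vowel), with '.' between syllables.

CV.CV.CVC

The vowels are e, i, o — 3 nuclei, so 3 syllables.
/e…i/ gap (V1→V2): /f/ → onset of the next syllable (single consonants are always licit onsets).
/i…o/ gap (V2→V3): just /z/ — single C goes to the following onset.
Result: te.fi.zob.
Mapping each syllable to C/V: /te/ → CV, /fi/ → CV, /zob/ → CVC.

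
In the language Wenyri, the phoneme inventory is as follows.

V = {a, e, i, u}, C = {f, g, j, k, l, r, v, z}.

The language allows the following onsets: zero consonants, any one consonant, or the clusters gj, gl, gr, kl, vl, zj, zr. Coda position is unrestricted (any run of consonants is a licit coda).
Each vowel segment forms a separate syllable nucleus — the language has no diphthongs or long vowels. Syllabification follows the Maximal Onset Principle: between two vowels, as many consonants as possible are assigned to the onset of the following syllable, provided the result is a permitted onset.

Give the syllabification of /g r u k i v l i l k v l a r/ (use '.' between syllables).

gru.ki.vlilk.vlar

Vowels present: u, i, i, a; each is a nucleus, giving 4 syllables.
Between /u/ (V1) and /i/ (V2): /k/ is a single consonant, so it becomes the next onset.
Between /i/ (V2) and /i/ (V3): /vl/ is a licit onset in full, so it all attaches to the next syllable.
Between /i/ (V3) and /a/ (V4): /lkvl/ splits as /lk/ + /vl/ (/vl/ is the longest suffix that is a licit onset).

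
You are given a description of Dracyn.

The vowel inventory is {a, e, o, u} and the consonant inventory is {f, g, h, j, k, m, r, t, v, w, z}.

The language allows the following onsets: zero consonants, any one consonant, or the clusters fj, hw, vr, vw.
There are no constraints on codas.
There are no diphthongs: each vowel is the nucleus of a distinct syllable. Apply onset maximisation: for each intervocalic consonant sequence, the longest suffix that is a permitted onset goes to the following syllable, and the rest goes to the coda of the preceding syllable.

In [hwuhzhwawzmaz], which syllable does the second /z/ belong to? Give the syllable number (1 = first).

2

The vowels are u, a, a — 3 nuclei, so 3 syllables.
σ1/σ2 boundary: /hzhw/ splits as /hz/ + /hw/ (/hw/ is the longest suffix that is a licit onset).
σ2/σ3 boundary: /wzm/ splits as /wz/ + /m/ (/m/ is the longest suffix that is a licit onset).
So the parse is hwuhz.hwawz.maz.
The second /z/ is in the coda of syllable 2 (/hwawz/).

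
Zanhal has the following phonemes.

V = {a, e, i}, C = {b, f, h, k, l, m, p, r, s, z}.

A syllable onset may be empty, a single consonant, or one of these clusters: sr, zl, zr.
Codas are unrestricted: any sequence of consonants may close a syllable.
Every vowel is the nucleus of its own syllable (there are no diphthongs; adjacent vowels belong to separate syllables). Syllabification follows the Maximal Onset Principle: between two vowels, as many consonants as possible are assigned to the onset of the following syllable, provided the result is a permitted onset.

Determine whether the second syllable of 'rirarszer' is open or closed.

Vowels present: i, a, e; each is a nucleus, giving 3 syllables.
/i…a/ gap (V1→V2): /r/ is a single consonant, so it becomes the next onset.
/a…e/ gap (V2→V3): /rsz/; trying suffixes from longest down, /z/ is the first permitted one, so coda /rs/ | onset /z/.
Putting it together: ri.rars.zer.
Syllable 2 is /rars/ with coda /rs/, so it is closed.

closed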